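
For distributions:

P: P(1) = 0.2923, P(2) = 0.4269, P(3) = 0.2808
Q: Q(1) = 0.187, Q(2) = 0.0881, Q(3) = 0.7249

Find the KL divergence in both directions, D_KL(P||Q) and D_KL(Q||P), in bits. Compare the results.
D_KL(P||Q) = 0.7761 bits, D_KL(Q||P) = 0.6708 bits. D_KL(P||Q) is larger than D_KL(Q||P) by 0.1053 bits; the two directions differ.

D_KL(P||Q) = Σ P(x) log₂(P(x)/Q(x))

Computing term by term:
  P(1)·log₂(P(1)/Q(1)) = 0.2923·log₂(0.2923/0.187) = 0.18836
  P(2)·log₂(P(2)/Q(2)) = 0.4269·log₂(0.4269/0.0881) = 0.97192
  P(3)·log₂(P(3)/Q(3)) = 0.2808·log₂(0.2808/0.7249) = -0.38420

D_KL(P||Q) = 0.18836 + 0.97192 - 0.38420 = 0.77608 ≈ 0.7761 bits

D_KL(Q||P) = Σ Q(x) log₂(Q(x)/P(x))

Computing term by term:
  Q(1)·log₂(Q(1)/P(1)) = 0.187·log₂(0.187/0.2923) = -0.12050
  Q(2)·log₂(Q(2)/P(2)) = 0.0881·log₂(0.0881/0.4269) = -0.20058
  Q(3)·log₂(Q(3)/P(3)) = 0.7249·log₂(0.7249/0.2808) = 0.99184

D_KL(Q||P) = -0.12050 - 0.20058 + 0.99184 = 0.67076 ≈ 0.6708 bits

These are NOT equal (difference: 0.1053 bits). KL divergence is asymmetric: D_KL(P||Q) ≠ D_KL(Q||P) in general.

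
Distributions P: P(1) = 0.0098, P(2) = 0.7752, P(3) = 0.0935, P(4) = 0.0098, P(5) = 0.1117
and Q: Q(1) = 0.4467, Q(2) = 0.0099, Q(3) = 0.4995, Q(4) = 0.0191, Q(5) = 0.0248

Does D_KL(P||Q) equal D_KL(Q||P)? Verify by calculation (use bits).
D_KL(P||Q) = 4.8298 bits, D_KL(Q||P) = 3.5713 bits. No — D_KL(P||Q) ≠ D_KL(Q||P) for this pair.

D_KL(P||Q) = Σ P(x) log₂(P(x)/Q(x))

Computing term by term:
  P(1)·log₂(P(1)/Q(1)) = 0.0098·log₂(0.0098/0.4467) = -0.05400
  P(2)·log₂(P(2)/Q(2)) = 0.7752·log₂(0.7752/0.0099) = 4.87678
  P(3)·log₂(P(3)/Q(3)) = 0.0935·log₂(0.0935/0.4995) = -0.22603
  P(4)·log₂(P(4)/Q(4)) = 0.0098·log₂(0.0098/0.0191) = -0.00943
  P(5)·log₂(P(5)/Q(5)) = 0.1117·log₂(0.1117/0.0248) = 0.24252

D_KL(P||Q) = -0.05400 + 4.87678 - 0.22603 - 0.00943 + 0.24252 = 4.82984 ≈ 4.8298 bits

D_KL(Q||P) = Σ Q(x) log₂(Q(x)/P(x))

Computing term by term:
  Q(1)·log₂(Q(1)/P(1)) = 0.4467·log₂(0.4467/0.0098) = 2.46149
  Q(2)·log₂(Q(2)/P(2)) = 0.0099·log₂(0.0099/0.7752) = -0.06228
  Q(3)·log₂(Q(3)/P(3)) = 0.4995·log₂(0.4995/0.0935) = 1.20751
  Q(4)·log₂(Q(4)/P(4)) = 0.0191·log₂(0.0191/0.0098) = 0.01839
  Q(5)·log₂(Q(5)/P(5)) = 0.0248·log₂(0.0248/0.1117) = -0.05385

D_KL(Q||P) = 2.46149 - 0.06228 + 1.20751 + 0.01839 - 0.05385 = 3.57126 ≈ 3.5713 bits

These are NOT equal (difference: 1.2585 bits). KL divergence is asymmetric: D_KL(P||Q) ≠ D_KL(Q||P) in general.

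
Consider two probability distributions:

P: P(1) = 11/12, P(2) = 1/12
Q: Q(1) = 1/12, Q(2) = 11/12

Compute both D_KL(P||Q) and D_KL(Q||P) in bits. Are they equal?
D_KL(P||Q) = 2.8829 bits, D_KL(Q||P) = 2.8829 bits. Yes, in this case they are equal (although KL divergence is not symmetric in general).

D_KL(P||Q) = Σ P(x) log₂(P(x)/Q(x))

Computing term by term:
  P(1)·log₂(P(1)/Q(1)) = (11/12)·log₂((11/12)/(1/12)) = 3.17115
  P(2)·log₂(P(2)/Q(2)) = (1/12)·log₂((1/12)/(11/12)) = -0.28829

D_KL(P||Q) = 3.17115 - 0.28829 = 2.88286 ≈ 2.8829 bits

D_KL(Q||P) = Σ Q(x) log₂(Q(x)/P(x))

Computing term by term:
  Q(1)·log₂(Q(1)/P(1)) = (1/12)·log₂((1/12)/(11/12)) = -0.28829
  Q(2)·log₂(Q(2)/P(2)) = (11/12)·log₂((11/12)/(1/12)) = 3.17115

D_KL(Q||P) = -0.28829 + 3.17115 = 2.88286 ≈ 2.8829 bits

These ARE equal here. Q is P with outcomes relabeled (Q(1) = P(2), Q(2) = P(1)) by a relabeling that is its own inverse, so the two sums contain exactly the same terms in a different order. This is a special case — KL divergence is not symmetric in general: D_KL(P||Q) ≠ D_KL(Q||P) for most P, Q.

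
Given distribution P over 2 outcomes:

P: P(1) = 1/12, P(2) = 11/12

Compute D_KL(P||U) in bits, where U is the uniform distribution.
0.5862 bits

U(i) = 1/2 for all i

D_KL(P||U) = Σ P(x) log₂(P(x) / (1/2))
           = Σ P(x) log₂(P(x)) + log₂(2)
           = log₂(2) - H(P)

H(P) = -Σ P(x) log₂(P(x)):
  -P(1)·log₂(P(1)) = -(1/12)·log₂(1/12) = 0.29875
  -P(2)·log₂(P(2)) = -(11/12)·log₂(11/12) = 0.11507
H(P) = 0.29875 + 0.11507 = 0.41382 bits

log₂(2) = 1.00000 bits

D_KL(P||U) = 1.00000 - 0.41382 = 0.58618 ≈ 0.5862 bits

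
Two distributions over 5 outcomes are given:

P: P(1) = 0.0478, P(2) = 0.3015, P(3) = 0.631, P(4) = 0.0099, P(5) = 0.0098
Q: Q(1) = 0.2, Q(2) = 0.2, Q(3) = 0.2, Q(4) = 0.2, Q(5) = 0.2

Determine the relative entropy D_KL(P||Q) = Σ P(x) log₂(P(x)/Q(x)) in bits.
1.0402 bits

D_KL(P||Q) = Σ P(x) log₂(P(x)/Q(x))

Computing term by term:
  P(1)·log₂(P(1)/Q(1)) = 0.0478·log₂(0.0478/0.2) = -0.09870
  P(2)·log₂(P(2)/Q(2)) = 0.3015·log₂(0.3015/0.2) = 0.17854
  P(3)·log₂(P(3)/Q(3)) = 0.631·log₂(0.631/0.2) = 1.04597
  P(4)·log₂(P(4)/Q(4)) = 0.0099·log₂(0.0099/0.2) = -0.04293
  P(5)·log₂(P(5)/Q(5)) = 0.0098·log₂(0.0098/0.2) = -0.04264

D_KL(P||Q) = -0.09870 + 0.17854 + 1.04597 - 0.04293 - 0.04264 = 1.04024 ≈ 1.0402 bits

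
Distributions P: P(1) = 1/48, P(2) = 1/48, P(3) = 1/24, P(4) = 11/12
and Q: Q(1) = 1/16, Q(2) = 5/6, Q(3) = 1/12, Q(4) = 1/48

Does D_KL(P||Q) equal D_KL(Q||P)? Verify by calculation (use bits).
D_KL(P||Q) = 4.8189 bits, D_KL(Q||P) = 4.5036 bits. No — D_KL(P||Q) ≠ D_KL(Q||P) for this pair.

D_KL(P||Q) = Σ P(x) log₂(P(x)/Q(x))

Computing term by term:
  P(1)·log₂(P(1)/Q(1)) = (1/48)·log₂((1/48)/(1/16)) = -0.03302
  P(2)·log₂(P(2)/Q(2)) = (1/48)·log₂((1/48)/(5/6)) = -0.11087
  P(3)·log₂(P(3)/Q(3)) = (1/24)·log₂((1/24)/(1/12)) = -0.04167
  P(4)·log₂(P(4)/Q(4)) = (11/12)·log₂((11/12)/(1/48)) = 5.00448

D_KL(P||Q) = -0.03302 - 0.11087 - 0.04167 + 5.00448 = 4.81892 ≈ 4.8189 bits

D_KL(Q||P) = Σ Q(x) log₂(Q(x)/P(x))

Computing term by term:
  Q(1)·log₂(Q(1)/P(1)) = (1/16)·log₂((1/16)/(1/48)) = 0.09906
  Q(2)·log₂(Q(2)/P(2)) = (5/6)·log₂((5/6)/(1/48)) = 4.43494
  Q(3)·log₂(Q(3)/P(3)) = (1/12)·log₂((1/12)/(1/24)) = 0.08333
  Q(4)·log₂(Q(4)/P(4)) = (1/48)·log₂((1/48)/(11/12)) = -0.11374

D_KL(Q||P) = 0.09906 + 4.43494 + 0.08333 - 0.11374 = 4.50359 ≈ 4.5036 bits

These are NOT equal (difference: 0.3153 bits). KL divergence is asymmetric: D_KL(P||Q) ≠ D_KL(Q||P) in general.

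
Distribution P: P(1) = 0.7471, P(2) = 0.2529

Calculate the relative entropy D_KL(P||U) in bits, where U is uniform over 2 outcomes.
0.1842 bits

U(i) = 1/2 for all i

D_KL(P||U) = Σ P(x) log₂(P(x) / (1/2))
           = Σ P(x) log₂(P(x)) + log₂(2)
           = log₂(2) - H(P)

H(P) = -Σ P(x) log₂(P(x)):
  -P(1)·log₂(P(1)) = -(0.7471)·log₂(0.7471) = 0.31425
  -P(2)·log₂(P(2)) = -(0.2529)·log₂(0.2529) = 0.50159
H(P) = 0.31425 + 0.50159 = 0.81584 bits

log₂(2) = 1.00000 bits

D_KL(P||U) = 1.00000 - 0.81584 = 0.18416 ≈ 0.1842 bits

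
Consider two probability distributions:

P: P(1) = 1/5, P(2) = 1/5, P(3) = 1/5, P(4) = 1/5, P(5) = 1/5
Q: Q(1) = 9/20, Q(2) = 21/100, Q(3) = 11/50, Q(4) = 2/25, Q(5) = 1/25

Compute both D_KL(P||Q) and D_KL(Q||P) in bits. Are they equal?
D_KL(P||Q) = 0.4532 bits, D_KL(Q||P) = 0.3729 bits. No, they are not equal.

D_KL(P||Q) = Σ P(x) log₂(P(x)/Q(x))

Computing term by term:
  P(1)·log₂(P(1)/Q(1)) = (1/5)·log₂((1/5)/(9/20)) = -0.23399
  P(2)·log₂(P(2)/Q(2)) = (1/5)·log₂((1/5)/(21/100)) = -0.01408
  P(3)·log₂(P(3)/Q(3)) = (1/5)·log₂((1/5)/(11/50)) = -0.02750
  P(4)·log₂(P(4)/Q(4)) = (1/5)·log₂((1/5)/(2/25)) = 0.26439
  P(5)·log₂(P(5)/Q(5)) = (1/5)·log₂((1/5)/(1/25)) = 0.46439

D_KL(P||Q) = -0.23399 - 0.01408 - 0.02750 + 0.26439 + 0.46439 = 0.45321 ≈ 0.4532 bits

D_KL(Q||P) = Σ Q(x) log₂(Q(x)/P(x))

Computing term by term:
  Q(1)·log₂(Q(1)/P(1)) = (9/20)·log₂((9/20)/(1/5)) = 0.52647
  Q(2)·log₂(Q(2)/P(2)) = (21/100)·log₂((21/100)/(1/5)) = 0.01478
  Q(3)·log₂(Q(3)/P(3)) = (11/50)·log₂((11/50)/(1/5)) = 0.03025
  Q(4)·log₂(Q(4)/P(4)) = (2/25)·log₂((2/25)/(1/5)) = -0.10575
  Q(5)·log₂(Q(5)/P(5)) = (1/25)·log₂((1/25)/(1/5)) = -0.09288

D_KL(Q||P) = 0.52647 + 0.01478 + 0.03025 - 0.10575 - 0.09288 = 0.37287 ≈ 0.3729 bits

These are NOT equal (difference: 0.0803 bits). KL divergence is asymmetric: D_KL(P||Q) ≠ D_KL(Q||P) in general.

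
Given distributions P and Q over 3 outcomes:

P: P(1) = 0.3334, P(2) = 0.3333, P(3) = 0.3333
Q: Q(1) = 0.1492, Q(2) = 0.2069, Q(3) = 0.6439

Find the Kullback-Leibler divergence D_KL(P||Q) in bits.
0.2994 bits

D_KL(P||Q) = Σ P(x) log₂(P(x)/Q(x))

Computing term by term:
  P(1)·log₂(P(1)/Q(1)) = 0.3334·log₂(0.3334/0.1492) = 0.38675
  P(2)·log₂(P(2)/Q(2)) = 0.3333·log₂(0.3333/0.2069) = 0.22927
  P(3)·log₂(P(3)/Q(3)) = 0.3333·log₂(0.3333/0.6439) = -0.31664

D_KL(P||Q) = 0.38675 + 0.22927 - 0.31664 = 0.29938 ≈ 0.2994 bits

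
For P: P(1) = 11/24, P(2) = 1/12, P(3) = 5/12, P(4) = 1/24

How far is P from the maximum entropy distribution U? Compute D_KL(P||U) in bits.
0.4681 bits

U(i) = 1/4 for all i

D_KL(P||U) = Σ P(x) log₂(P(x) / (1/4))
           = Σ P(x) log₂(P(x)) + log₂(4)
           = log₂(4) - H(P)

H(P) = -Σ P(x) log₂(P(x)):
  -P(1)·log₂(P(1)) = -(11/24)·log₂(11/24) = 0.51587
  -P(2)·log₂(P(2)) = -(1/12)·log₂(1/12) = 0.29875
  -P(3)·log₂(P(3)) = -(5/12)·log₂(5/12) = 0.52626
  -P(4)·log₂(P(4)) = -(1/24)·log₂(1/24) = 0.19104
H(P) = 0.51587 + 0.29875 + 0.52626 + 0.19104 = 1.53192 bits

log₂(4) = 2.00000 bits

D_KL(P||U) = 2.00000 - 1.53192 = 0.46808 ≈ 0.4681 bits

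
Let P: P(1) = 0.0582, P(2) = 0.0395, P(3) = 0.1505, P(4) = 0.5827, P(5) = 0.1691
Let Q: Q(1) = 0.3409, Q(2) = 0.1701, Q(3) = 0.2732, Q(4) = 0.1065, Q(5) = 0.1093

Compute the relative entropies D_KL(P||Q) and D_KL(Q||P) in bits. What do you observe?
D_KL(P||Q) = 1.1741 bits, D_KL(Q||P) = 1.1328 bits. The two directions give different values (D_KL(P||Q) exceeds D_KL(Q||P) by 0.0413 bits): KL divergence is asymmetric.

D_KL(P||Q) = Σ P(x) log₂(P(x)/Q(x))

Computing term by term:
  P(1)·log₂(P(1)/Q(1)) = 0.0582·log₂(0.0582/0.3409) = -0.14842
  P(2)·log₂(P(2)/Q(2)) = 0.0395·log₂(0.0395/0.1701) = -0.08321
  P(3)·log₂(P(3)/Q(3)) = 0.1505·log₂(0.1505/0.2732) = -0.12946
  P(4)·log₂(P(4)/Q(4)) = 0.5827·log₂(0.5827/0.1065) = 1.42872
  P(5)·log₂(P(5)/Q(5)) = 0.1691·log₂(0.1691/0.1093) = 0.10646

D_KL(P||Q) = -0.14842 - 0.08321 - 0.12946 + 1.42872 + 0.10646 = 1.17409 ≈ 1.1741 bits

D_KL(Q||P) = Σ Q(x) log₂(Q(x)/P(x))

Computing term by term:
  Q(1)·log₂(Q(1)/P(1)) = 0.3409·log₂(0.3409/0.0582) = 0.86938
  Q(2)·log₂(Q(2)/P(2)) = 0.1701·log₂(0.1701/0.0395) = 0.35831
  Q(3)·log₂(Q(3)/P(3)) = 0.2732·log₂(0.2732/0.1505) = 0.23500
  Q(4)·log₂(Q(4)/P(4)) = 0.1065·log₂(0.1065/0.5827) = -0.26113
  Q(5)·log₂(Q(5)/P(5)) = 0.1093·log₂(0.1093/0.1691) = -0.06881

D_KL(Q||P) = 0.86938 + 0.35831 + 0.23500 - 0.26113 - 0.06881 = 1.13275 ≈ 1.1328 bits

These are NOT equal (difference: 0.0413 bits). KL divergence is asymmetric: D_KL(P||Q) ≠ D_KL(Q||P) in general.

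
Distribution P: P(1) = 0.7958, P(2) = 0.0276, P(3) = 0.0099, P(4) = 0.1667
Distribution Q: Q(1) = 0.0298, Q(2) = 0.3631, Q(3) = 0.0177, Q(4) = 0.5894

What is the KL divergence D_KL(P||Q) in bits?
3.3567 bits

D_KL(P||Q) = Σ P(x) log₂(P(x)/Q(x))

Computing term by term:
  P(1)·log₂(P(1)/Q(1)) = 0.7958·log₂(0.7958/0.0298) = 3.77131
  P(2)·log₂(P(2)/Q(2)) = 0.0276·log₂(0.0276/0.3631) = -0.10261
  P(3)·log₂(P(3)/Q(3)) = 0.0099·log₂(0.0099/0.0177) = -0.00830
  P(4)·log₂(P(4)/Q(4)) = 0.1667·log₂(0.1667/0.5894) = -0.30373

D_KL(P||Q) = 3.77131 - 0.10261 - 0.00830 - 0.30373 = 3.35667 ≈ 3.3567 bits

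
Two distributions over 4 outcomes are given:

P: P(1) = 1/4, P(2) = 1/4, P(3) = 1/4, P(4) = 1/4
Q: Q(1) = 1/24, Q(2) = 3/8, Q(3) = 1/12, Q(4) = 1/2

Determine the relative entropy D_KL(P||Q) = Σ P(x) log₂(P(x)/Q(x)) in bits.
0.6462 bits

D_KL(P||Q) = Σ P(x) log₂(P(x)/Q(x))

Computing term by term:
  P(1)·log₂(P(1)/Q(1)) = (1/4)·log₂((1/4)/(1/24)) = 0.64624
  P(2)·log₂(P(2)/Q(2)) = (1/4)·log₂((1/4)/(3/8)) = -0.14624
  P(3)·log₂(P(3)/Q(3)) = (1/4)·log₂((1/4)/(1/12)) = 0.39624
  P(4)·log₂(P(4)/Q(4)) = (1/4)·log₂((1/4)/(1/2)) = -0.25000

D_KL(P||Q) = 0.64624 - 0.14624 + 0.39624 - 0.25000 = 0.64624 ≈ 0.6462 bits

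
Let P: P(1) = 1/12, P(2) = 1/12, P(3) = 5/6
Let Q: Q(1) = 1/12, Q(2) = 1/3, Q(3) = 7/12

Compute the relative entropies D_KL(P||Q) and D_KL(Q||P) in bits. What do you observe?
D_KL(P||Q) = 0.2621 bits, D_KL(Q||P) = 0.3665 bits. The two directions give different values (D_KL(Q||P) exceeds D_KL(P||Q) by 0.1044 bits): KL divergence is asymmetric.

D_KL(P||Q) = Σ P(x) log₂(P(x)/Q(x))

Computing term by term:
  P(1)·log₂(P(1)/Q(1)) = (1/12)·log₂((1/12)/(1/12)) = 0.00000
  P(2)·log₂(P(2)/Q(2)) = (1/12)·log₂((1/12)/(1/3)) = -0.16667
  P(3)·log₂(P(3)/Q(3)) = (5/6)·log₂((5/6)/(7/12)) = 0.42881

D_KL(P||Q) = 0.00000 - 0.16667 + 0.42881 = 0.26214 ≈ 0.2621 bits

D_KL(Q||P) = Σ Q(x) log₂(Q(x)/P(x))

Computing term by term:
  Q(1)·log₂(Q(1)/P(1)) = (1/12)·log₂((1/12)/(1/12)) = 0.00000
  Q(2)·log₂(Q(2)/P(2)) = (1/3)·log₂((1/3)/(1/12)) = 0.66667
  Q(3)·log₂(Q(3)/P(3)) = (7/12)·log₂((7/12)/(5/6)) = -0.30017

D_KL(Q||P) = 0.00000 + 0.66667 - 0.30017 = 0.36650 ≈ 0.3665 bits

These are NOT equal (difference: 0.1044 bits). KL divergence is asymmetric: D_KL(P||Q) ≠ D_KL(Q||P) in general.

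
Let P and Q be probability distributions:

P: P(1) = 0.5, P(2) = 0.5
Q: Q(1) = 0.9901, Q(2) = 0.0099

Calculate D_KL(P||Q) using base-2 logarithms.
2.3364 bits

D_KL(P||Q) = Σ P(x) log₂(P(x)/Q(x))

Computing term by term:
  P(1)·log₂(P(1)/Q(1)) = 0.5·log₂(0.5/0.9901) = -0.49282
  P(2)·log₂(P(2)/Q(2)) = 0.5·log₂(0.5/0.0099) = 2.82918

D_KL(P||Q) = -0.49282 + 2.82918 = 2.33636 ≈ 2.3364 bits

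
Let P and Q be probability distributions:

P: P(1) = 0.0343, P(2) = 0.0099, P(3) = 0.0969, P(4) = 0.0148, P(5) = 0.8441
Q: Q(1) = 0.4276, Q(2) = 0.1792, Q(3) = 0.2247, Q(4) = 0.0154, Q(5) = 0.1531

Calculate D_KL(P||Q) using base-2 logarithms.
1.7943 bits

D_KL(P||Q) = Σ P(x) log₂(P(x)/Q(x))

Computing term by term:
  P(1)·log₂(P(1)/Q(1)) = 0.0343·log₂(0.0343/0.4276) = -0.12485
  P(2)·log₂(P(2)/Q(2)) = 0.0099·log₂(0.0099/0.1792) = -0.04136
  P(3)·log₂(P(3)/Q(3)) = 0.0969·log₂(0.0969/0.2247) = -0.11758
  P(4)·log₂(P(4)/Q(4)) = 0.0148·log₂(0.0148/0.0154) = -0.00085
  P(5)·log₂(P(5)/Q(5)) = 0.8441·log₂(0.8441/0.1531) = 2.07897

D_KL(P||Q) = -0.12485 - 0.04136 - 0.11758 - 0.00085 + 2.07897 = 1.79433 ≈ 1.7943 bits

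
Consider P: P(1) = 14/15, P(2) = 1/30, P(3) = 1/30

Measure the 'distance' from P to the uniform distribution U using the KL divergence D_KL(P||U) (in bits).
1.1649 bits

U(i) = 1/3 for all i

D_KL(P||U) = Σ P(x) log₂(P(x) / (1/3))
           = Σ P(x) log₂(P(x)) + log₂(3)
           = log₂(3) - H(P)

H(P) = -Σ P(x) log₂(P(x)):
  -P(1)·log₂(P(1)) = -(14/15)·log₂(14/15) = 0.09290
  -P(2)·log₂(P(2)) = -(1/30)·log₂(1/30) = 0.16356
  -P(3)·log₂(P(3)) = -(1/30)·log₂(1/30) = 0.16356
H(P) = 0.09290 + 0.16356 + 0.16356 = 0.42002 bits

log₂(3) = 1.58496 bits

D_KL(P||U) = 1.58496 - 0.42002 = 1.16494 ≈ 1.1649 bits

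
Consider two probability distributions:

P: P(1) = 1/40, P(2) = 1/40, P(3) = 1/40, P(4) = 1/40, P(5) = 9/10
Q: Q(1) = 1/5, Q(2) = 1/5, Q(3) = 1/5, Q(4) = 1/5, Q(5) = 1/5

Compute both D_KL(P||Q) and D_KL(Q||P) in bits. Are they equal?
D_KL(P||Q) = 1.6529 bits, D_KL(Q||P) = 1.9660 bits. No, they are not equal.

D_KL(P||Q) = Σ P(x) log₂(P(x)/Q(x))

Computing term by term:
  P(1)·log₂(P(1)/Q(1)) = (1/40)·log₂((1/40)/(1/5)) = -0.07500
  P(2)·log₂(P(2)/Q(2)) = (1/40)·log₂((1/40)/(1/5)) = -0.07500
  P(3)·log₂(P(3)/Q(3)) = (1/40)·log₂((1/40)/(1/5)) = -0.07500
  P(4)·log₂(P(4)/Q(4)) = (1/40)·log₂((1/40)/(1/5)) = -0.07500
  P(5)·log₂(P(5)/Q(5)) = (9/10)·log₂((9/10)/(1/5)) = 1.95293

D_KL(P||Q) = -0.07500 - 0.07500 - 0.07500 - 0.07500 + 1.95293 = 1.65293 ≈ 1.6529 bits

D_KL(Q||P) = Σ Q(x) log₂(Q(x)/P(x))

Computing term by term:
  Q(1)·log₂(Q(1)/P(1)) = (1/5)·log₂((1/5)/(1/40)) = 0.60000
  Q(2)·log₂(Q(2)/P(2)) = (1/5)·log₂((1/5)/(1/40)) = 0.60000
  Q(3)·log₂(Q(3)/P(3)) = (1/5)·log₂((1/5)/(1/40)) = 0.60000
  Q(4)·log₂(Q(4)/P(4)) = (1/5)·log₂((1/5)/(1/40)) = 0.60000
  Q(5)·log₂(Q(5)/P(5)) = (1/5)·log₂((1/5)/(9/10)) = -0.43399

D_KL(Q||P) = 0.60000 + 0.60000 + 0.60000 + 0.60000 - 0.43399 = 1.96601 ≈ 1.9660 bits

These are NOT equal (difference: 0.3131 bits). KL divergence is asymmetric: D_KL(P||Q) ≠ D_KL(Q||P) in general.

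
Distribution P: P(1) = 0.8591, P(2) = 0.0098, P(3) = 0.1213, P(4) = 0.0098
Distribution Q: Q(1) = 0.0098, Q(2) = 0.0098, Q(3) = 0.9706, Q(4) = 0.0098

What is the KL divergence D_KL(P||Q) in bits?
5.1806 bits

D_KL(P||Q) = Σ P(x) log₂(P(x)/Q(x))

Computing term by term:
  P(1)·log₂(P(1)/Q(1)) = 0.8591·log₂(0.8591/0.0098) = 5.54455
  P(2)·log₂(P(2)/Q(2)) = 0.0098·log₂(0.0098/0.0098) = 0.00000
  P(3)·log₂(P(3)/Q(3)) = 0.1213·log₂(0.1213/0.9706) = -0.36394
  P(4)·log₂(P(4)/Q(4)) = 0.0098·log₂(0.0098/0.0098) = 0.00000

D_KL(P||Q) = 5.54455 + 0.00000 - 0.36394 + 0.00000 = 5.18061 ≈ 5.1806 bits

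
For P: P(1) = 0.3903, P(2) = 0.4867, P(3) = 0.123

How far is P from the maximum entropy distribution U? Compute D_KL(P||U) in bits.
0.1777 bits

U(i) = 1/3 for all i

D_KL(P||U) = Σ P(x) log₂(P(x) / (1/3))
           = Σ P(x) log₂(P(x)) + log₂(3)
           = log₂(3) - H(P)

H(P) = -Σ P(x) log₂(P(x)):
  -P(1)·log₂(P(1)) = -(0.3903)·log₂(0.3903) = 0.52977
  -P(2)·log₂(P(2)) = -(0.4867)·log₂(0.4867) = 0.50563
  -P(3)·log₂(P(3)) = -(0.123)·log₂(0.123) = 0.37186
H(P) = 0.52977 + 0.50563 + 0.37186 = 1.40726 bits

log₂(3) = 1.58496 bits

D_KL(P||U) = 1.58496 - 1.40726 = 0.17770 ≈ 0.1777 bits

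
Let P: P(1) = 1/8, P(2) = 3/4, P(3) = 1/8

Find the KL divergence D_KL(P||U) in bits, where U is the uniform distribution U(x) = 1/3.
0.5237 bits

U(i) = 1/3 for all i

D_KL(P||U) = Σ P(x) log₂(P(x) / (1/3))
           = Σ P(x) log₂(P(x)) + log₂(3)
           = log₂(3) - H(P)

H(P) = -Σ P(x) log₂(P(x)):
  -P(1)·log₂(P(1)) = -(1/8)·log₂(1/8) = 0.37500
  -P(2)·log₂(P(2)) = -(3/4)·log₂(3/4) = 0.31128
  -P(3)·log₂(P(3)) = -(1/8)·log₂(1/8) = 0.37500
H(P) = 0.37500 + 0.31128 + 0.37500 = 1.06128 bits

log₂(3) = 1.58496 bits

D_KL(P||U) = 1.58496 - 1.06128 = 0.52368 ≈ 0.5237 bits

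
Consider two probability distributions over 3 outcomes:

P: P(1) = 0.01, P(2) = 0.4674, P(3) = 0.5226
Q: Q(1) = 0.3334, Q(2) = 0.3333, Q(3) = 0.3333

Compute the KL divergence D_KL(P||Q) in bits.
0.5165 bits

D_KL(P||Q) = Σ P(x) log₂(P(x)/Q(x))

Computing term by term:
  P(1)·log₂(P(1)/Q(1)) = 0.01·log₂(0.01/0.3334) = -0.05059
  P(2)·log₂(P(2)/Q(2)) = 0.4674·log₂(0.4674/0.3333) = 0.22801
  P(3)·log₂(P(3)/Q(3)) = 0.5226·log₂(0.5226/0.3333) = 0.33911

D_KL(P||Q) = -0.05059 + 0.22801 + 0.33911 = 0.51653 ≈ 0.5165 bits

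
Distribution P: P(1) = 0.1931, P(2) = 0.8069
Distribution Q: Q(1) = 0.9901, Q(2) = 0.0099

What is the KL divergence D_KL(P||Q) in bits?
4.6675 bits

D_KL(P||Q) = Σ P(x) log₂(P(x)/Q(x))

Computing term by term:
  P(1)·log₂(P(1)/Q(1)) = 0.1931·log₂(0.1931/0.9901) = -0.45537
  P(2)·log₂(P(2)/Q(2)) = 0.8069·log₂(0.8069/0.0099) = 5.12286

D_KL(P||Q) = -0.45537 + 5.12286 = 4.66749 ≈ 4.6675 bits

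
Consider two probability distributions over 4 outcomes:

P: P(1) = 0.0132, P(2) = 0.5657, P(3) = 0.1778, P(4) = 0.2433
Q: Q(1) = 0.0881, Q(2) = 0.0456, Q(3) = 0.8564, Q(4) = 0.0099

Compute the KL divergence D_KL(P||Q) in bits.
2.7396 bits

D_KL(P||Q) = Σ P(x) log₂(P(x)/Q(x))

Computing term by term:
  P(1)·log₂(P(1)/Q(1)) = 0.0132·log₂(0.0132/0.0881) = -0.03615
  P(2)·log₂(P(2)/Q(2)) = 0.5657·log₂(0.5657/0.0456) = 2.05515
  P(3)·log₂(P(3)/Q(3)) = 0.1778·log₂(0.1778/0.8564) = -0.40326
  P(4)·log₂(P(4)/Q(4)) = 0.2433·log₂(0.2433/0.0099) = 1.12384

D_KL(P||Q) = -0.03615 + 2.05515 - 0.40326 + 1.12384 = 2.73958 ≈ 2.7396 bits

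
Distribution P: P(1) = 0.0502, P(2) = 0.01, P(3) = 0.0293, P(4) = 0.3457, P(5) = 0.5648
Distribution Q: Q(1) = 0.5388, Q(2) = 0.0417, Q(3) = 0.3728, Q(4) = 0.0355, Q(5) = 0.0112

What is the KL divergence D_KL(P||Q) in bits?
4.0298 bits

D_KL(P||Q) = Σ P(x) log₂(P(x)/Q(x))

Computing term by term:
  P(1)·log₂(P(1)/Q(1)) = 0.0502·log₂(0.0502/0.5388) = -0.17188
  P(2)·log₂(P(2)/Q(2)) = 0.01·log₂(0.01/0.0417) = -0.02060
  P(3)·log₂(P(3)/Q(3)) = 0.0293·log₂(0.0293/0.3728) = -0.10751
  P(4)·log₂(P(4)/Q(4)) = 0.3457·log₂(0.3457/0.0355) = 1.13515
  P(5)·log₂(P(5)/Q(5)) = 0.5648·log₂(0.5648/0.0112) = 3.19460

D_KL(P||Q) = -0.17188 - 0.02060 - 0.10751 + 1.13515 + 3.19460 = 4.02976 ≈ 4.0298 bits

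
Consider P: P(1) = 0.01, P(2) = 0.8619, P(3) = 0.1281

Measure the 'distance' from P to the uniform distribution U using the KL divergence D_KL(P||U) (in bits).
0.9540 bits

U(i) = 1/3 for all i

D_KL(P||U) = Σ P(x) log₂(P(x) / (1/3))
           = Σ P(x) log₂(P(x)) + log₂(3)
           = log₂(3) - H(P)

H(P) = -Σ P(x) log₂(P(x)):
  -P(1)·log₂(P(1)) = -(0.01)·log₂(0.01) = 0.06644
  -P(2)·log₂(P(2)) = -(0.8619)·log₂(0.8619) = 0.18480
  -P(3)·log₂(P(3)) = -(0.1281)·log₂(0.1281) = 0.37977
H(P) = 0.06644 + 0.18480 + 0.37977 = 0.63101 bits

log₂(3) = 1.58496 bits

D_KL(P||U) = 1.58496 - 0.63101 = 0.95395 ≈ 0.9540 bits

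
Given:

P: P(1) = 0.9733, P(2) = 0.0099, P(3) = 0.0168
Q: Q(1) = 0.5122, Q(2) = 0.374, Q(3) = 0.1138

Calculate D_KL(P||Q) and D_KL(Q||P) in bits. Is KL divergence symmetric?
D_KL(P||Q) = 0.8032 bits, D_KL(Q||P) = 1.7993 bits. No, KL divergence is not symmetric.

D_KL(P||Q) = Σ P(x) log₂(P(x)/Q(x))

Computing term by term:
  P(1)·log₂(P(1)/Q(1)) = 0.9733·log₂(0.9733/0.5122) = 0.90145
  P(2)·log₂(P(2)/Q(2)) = 0.0099·log₂(0.0099/0.374) = -0.05187
  P(3)·log₂(P(3)/Q(3)) = 0.0168·log₂(0.0168/0.1138) = -0.04637

D_KL(P||Q) = 0.90145 - 0.05187 - 0.04637 = 0.80321 ≈ 0.8032 bits

D_KL(Q||P) = Σ Q(x) log₂(Q(x)/P(x))

Computing term by term:
  Q(1)·log₂(Q(1)/P(1)) = 0.5122·log₂(0.5122/0.9733) = -0.47439
  Q(2)·log₂(Q(2)/P(2)) = 0.374·log₂(0.374/0.0099) = 1.95956
  Q(3)·log₂(Q(3)/P(3)) = 0.1138·log₂(0.1138/0.0168) = 0.31408

D_KL(Q||P) = -0.47439 + 1.95956 + 0.31408 = 1.79925 ≈ 1.7993 bits

These are NOT equal (difference: 0.9961 bits). KL divergence is asymmetric: D_KL(P||Q) ≠ D_KL(Q||P) in general.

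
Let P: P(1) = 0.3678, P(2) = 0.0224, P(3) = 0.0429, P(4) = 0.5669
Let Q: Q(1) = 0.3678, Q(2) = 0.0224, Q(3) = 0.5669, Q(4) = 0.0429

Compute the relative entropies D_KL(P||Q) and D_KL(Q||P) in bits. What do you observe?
D_KL(P||Q) = 1.9514 bits, D_KL(Q||P) = 1.9514 bits. The two directions give the same value here, because Q is a self-inverse relabeling of P; in general KL divergence is asymmetric.

D_KL(P||Q) = Σ P(x) log₂(P(x)/Q(x))

Computing term by term:
  P(1)·log₂(P(1)/Q(1)) = 0.3678·log₂(0.3678/0.3678) = 0.00000
  P(2)·log₂(P(2)/Q(2)) = 0.0224·log₂(0.0224/0.0224) = 0.00000
  P(3)·log₂(P(3)/Q(3)) = 0.0429·log₂(0.0429/0.5669) = -0.15976
  P(4)·log₂(P(4)/Q(4)) = 0.5669·log₂(0.5669/0.0429) = 2.11116

D_KL(P||Q) = 0.00000 + 0.00000 - 0.15976 + 2.11116 = 1.95140 ≈ 1.9514 bits

D_KL(Q||P) = Σ Q(x) log₂(Q(x)/P(x))

Computing term by term:
  Q(1)·log₂(Q(1)/P(1)) = 0.3678·log₂(0.3678/0.3678) = 0.00000
  Q(2)·log₂(Q(2)/P(2)) = 0.0224·log₂(0.0224/0.0224) = 0.00000
  Q(3)·log₂(Q(3)/P(3)) = 0.5669·log₂(0.5669/0.0429) = 2.11116
  Q(4)·log₂(Q(4)/P(4)) = 0.0429·log₂(0.0429/0.5669) = -0.15976

D_KL(Q||P) = 0.00000 + 0.00000 + 2.11116 - 0.15976 = 1.95140 ≈ 1.9514 bits

These ARE equal here. Q is P with outcomes relabeled (Q(3) = P(4), Q(4) = P(3)) by a relabeling that is its own inverse, so the two sums contain exactly the same terms in a different order. This is a special case — KL divergence is not symmetric in general: D_KL(P||Q) ≠ D_KL(Q||P) for most P, Q.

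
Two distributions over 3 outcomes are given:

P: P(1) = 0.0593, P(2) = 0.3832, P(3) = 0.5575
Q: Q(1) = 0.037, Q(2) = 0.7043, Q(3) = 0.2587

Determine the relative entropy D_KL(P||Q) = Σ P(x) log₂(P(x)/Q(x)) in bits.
0.3214 bits

D_KL(P||Q) = Σ P(x) log₂(P(x)/Q(x))

Computing term by term:
  P(1)·log₂(P(1)/Q(1)) = 0.0593·log₂(0.0593/0.037) = 0.04035
  P(2)·log₂(P(2)/Q(2)) = 0.3832·log₂(0.3832/0.7043) = -0.33649
  P(3)·log₂(P(3)/Q(3)) = 0.5575·log₂(0.5575/0.2587) = 0.61754

D_KL(P||Q) = 0.04035 - 0.33649 + 0.61754 = 0.32140 ≈ 0.3214 bits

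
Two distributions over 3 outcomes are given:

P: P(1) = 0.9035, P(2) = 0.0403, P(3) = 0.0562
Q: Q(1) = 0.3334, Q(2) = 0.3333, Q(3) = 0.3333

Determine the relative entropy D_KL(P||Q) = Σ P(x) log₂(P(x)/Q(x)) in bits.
1.0323 bits

D_KL(P||Q) = Σ P(x) log₂(P(x)/Q(x))

Computing term by term:
  P(1)·log₂(P(1)/Q(1)) = 0.9035·log₂(0.9035/0.3334) = 1.29948
  P(2)·log₂(P(2)/Q(2)) = 0.0403·log₂(0.0403/0.3333) = -0.12283
  P(3)·log₂(P(3)/Q(3)) = 0.0562·log₂(0.0562/0.3333) = -0.14433

D_KL(P||Q) = 1.29948 - 0.12283 - 0.14433 = 1.03232 ≈ 1.0323 bits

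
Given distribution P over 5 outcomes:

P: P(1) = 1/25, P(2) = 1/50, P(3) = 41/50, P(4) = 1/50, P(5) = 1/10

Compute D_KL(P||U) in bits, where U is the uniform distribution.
1.3435 bits

U(i) = 1/5 for all i

D_KL(P||U) = Σ P(x) log₂(P(x) / (1/5))
           = Σ P(x) log₂(P(x)) + log₂(5)
           = log₂(5) - H(P)

H(P) = -Σ P(x) log₂(P(x)):
  -P(1)·log₂(P(1)) = -(1/25)·log₂(1/25) = 0.18575
  -P(2)·log₂(P(2)) = -(1/50)·log₂(1/50) = 0.11288
  -P(3)·log₂(P(3)) = -(41/50)·log₂(41/50) = 0.23477
  -P(4)·log₂(P(4)) = -(1/50)·log₂(1/50) = 0.11288
  -P(5)·log₂(P(5)) = -(1/10)·log₂(1/10) = 0.33219
H(P) = 0.18575 + 0.11288 + 0.23477 + 0.11288 + 0.33219 = 0.97847 bits

log₂(5) = 2.32193 bits

D_KL(P||U) = 2.32193 - 0.97847 = 1.34346 ≈ 1.3435 bits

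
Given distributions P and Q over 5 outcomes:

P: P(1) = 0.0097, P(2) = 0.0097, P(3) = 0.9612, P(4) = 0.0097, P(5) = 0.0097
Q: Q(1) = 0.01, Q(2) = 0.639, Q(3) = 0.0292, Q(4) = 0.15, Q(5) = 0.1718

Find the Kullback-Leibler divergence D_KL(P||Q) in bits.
4.7076 bits

D_KL(P||Q) = Σ P(x) log₂(P(x)/Q(x))

Computing term by term:
  P(1)·log₂(P(1)/Q(1)) = 0.0097·log₂(0.0097/0.01) = -0.00043
  P(2)·log₂(P(2)/Q(2)) = 0.0097·log₂(0.0097/0.639) = -0.05860
  P(3)·log₂(P(3)/Q(3)) = 0.9612·log₂(0.9612/0.0292) = 4.84521
  P(4)·log₂(P(4)/Q(4)) = 0.0097·log₂(0.0097/0.15) = -0.03832
  P(5)·log₂(P(5)/Q(5)) = 0.0097·log₂(0.0097/0.1718) = -0.04022

D_KL(P||Q) = -0.00043 - 0.05860 + 4.84521 - 0.03832 - 0.04022 = 4.70764 ≈ 4.7076 bits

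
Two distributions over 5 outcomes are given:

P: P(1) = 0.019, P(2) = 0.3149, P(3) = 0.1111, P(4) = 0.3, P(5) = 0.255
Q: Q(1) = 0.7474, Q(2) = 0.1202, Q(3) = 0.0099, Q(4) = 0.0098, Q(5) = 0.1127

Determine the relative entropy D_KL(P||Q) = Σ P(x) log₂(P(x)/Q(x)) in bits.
2.5056 bits

D_KL(P||Q) = Σ P(x) log₂(P(x)/Q(x))

Computing term by term:
  P(1)·log₂(P(1)/Q(1)) = 0.019·log₂(0.019/0.7474) = -0.10066
  P(2)·log₂(P(2)/Q(2)) = 0.3149·log₂(0.3149/0.1202) = 0.43754
  P(3)·log₂(P(3)/Q(3)) = 0.1111·log₂(0.1111/0.0099) = 0.38755
  P(4)·log₂(P(4)/Q(4)) = 0.3·log₂(0.3/0.0098) = 1.48081
  P(5)·log₂(P(5)/Q(5)) = 0.255·log₂(0.255/0.1127) = 0.30039

D_KL(P||Q) = -0.10066 + 0.43754 + 0.38755 + 1.48081 + 0.30039 = 2.50563 ≈ 2.5056 bits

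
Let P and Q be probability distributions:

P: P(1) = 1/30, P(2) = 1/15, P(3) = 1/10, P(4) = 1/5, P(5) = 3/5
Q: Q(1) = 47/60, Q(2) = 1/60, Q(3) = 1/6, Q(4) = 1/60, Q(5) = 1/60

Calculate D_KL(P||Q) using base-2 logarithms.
3.7268 bits

D_KL(P||Q) = Σ P(x) log₂(P(x)/Q(x))

Computing term by term:
  P(1)·log₂(P(1)/Q(1)) = (1/30)·log₂((1/30)/(47/60)) = -0.15182
  P(2)·log₂(P(2)/Q(2)) = (1/15)·log₂((1/15)/(1/60)) = 0.13333
  P(3)·log₂(P(3)/Q(3)) = (1/10)·log₂((1/10)/(1/6)) = -0.07370
  P(4)·log₂(P(4)/Q(4)) = (1/5)·log₂((1/5)/(1/60)) = 0.71699
  P(5)·log₂(P(5)/Q(5)) = (3/5)·log₂((3/5)/(1/60)) = 3.10196

D_KL(P||Q) = -0.15182 + 0.13333 - 0.07370 + 0.71699 + 3.10196 = 3.72676 ≈ 3.7268 bits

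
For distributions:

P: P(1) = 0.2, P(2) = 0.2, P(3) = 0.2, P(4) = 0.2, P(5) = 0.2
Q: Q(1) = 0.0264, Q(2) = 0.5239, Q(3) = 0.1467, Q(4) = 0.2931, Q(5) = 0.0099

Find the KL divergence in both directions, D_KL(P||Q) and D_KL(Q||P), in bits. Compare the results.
D_KL(P||Q) = 1.1529 bits, D_KL(Q||P) = 0.7038 bits. D_KL(P||Q) is larger than D_KL(Q||P) by 0.4491 bits; the two directions differ.

D_KL(P||Q) = Σ P(x) log₂(P(x)/Q(x))

Computing term by term:
  P(1)·log₂(P(1)/Q(1)) = 0.2·log₂(0.2/0.0264) = 0.58428
  P(2)·log₂(P(2)/Q(2)) = 0.2·log₂(0.2/0.5239) = -0.27786
  P(3)·log₂(P(3)/Q(3)) = 0.2·log₂(0.2/0.1467) = 0.08943
  P(4)·log₂(P(4)/Q(4)) = 0.2·log₂(0.2/0.2931) = -0.11028
  P(5)·log₂(P(5)/Q(5)) = 0.2·log₂(0.2/0.0099) = 0.86729

D_KL(P||Q) = 0.58428 - 0.27786 + 0.08943 - 0.11028 + 0.86729 = 1.15286 ≈ 1.1529 bits

D_KL(Q||P) = Σ Q(x) log₂(Q(x)/P(x))

Computing term by term:
  Q(1)·log₂(Q(1)/P(1)) = 0.0264·log₂(0.0264/0.2) = -0.07712
  Q(2)·log₂(Q(2)/P(2)) = 0.5239·log₂(0.5239/0.2) = 0.72785
  Q(3)·log₂(Q(3)/P(3)) = 0.1467·log₂(0.1467/0.2) = -0.06559
  Q(4)·log₂(Q(4)/P(4)) = 0.2931·log₂(0.2931/0.2) = 0.16161
  Q(5)·log₂(Q(5)/P(5)) = 0.0099·log₂(0.0099/0.2) = -0.04293

D_KL(Q||P) = -0.07712 + 0.72785 - 0.06559 + 0.16161 - 0.04293 = 0.70382 ≈ 0.7038 bits

These are NOT equal (difference: 0.4491 bits). KL divergence is asymmetric: D_KL(P||Q) ≠ D_KL(Q||P) in general.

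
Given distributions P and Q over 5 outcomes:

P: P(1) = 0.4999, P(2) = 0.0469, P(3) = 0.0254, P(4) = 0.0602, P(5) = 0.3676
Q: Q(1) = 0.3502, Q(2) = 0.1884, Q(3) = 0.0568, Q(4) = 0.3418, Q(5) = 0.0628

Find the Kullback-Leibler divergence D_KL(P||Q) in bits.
0.9194 bits

D_KL(P||Q) = Σ P(x) log₂(P(x)/Q(x))

Computing term by term:
  P(1)·log₂(P(1)/Q(1)) = 0.4999·log₂(0.4999/0.3502) = 0.25668
  P(2)·log₂(P(2)/Q(2)) = 0.0469·log₂(0.0469/0.1884) = -0.09409
  P(3)·log₂(P(3)/Q(3)) = 0.0254·log₂(0.0254/0.0568) = -0.02949
  P(4)·log₂(P(4)/Q(4)) = 0.0602·log₂(0.0602/0.3418) = -0.15082
  P(5)·log₂(P(5)/Q(5)) = 0.3676·log₂(0.3676/0.0628) = 0.93712

D_KL(P||Q) = 0.25668 - 0.09409 - 0.02949 - 0.15082 + 0.93712 = 0.91940 ≈ 0.9194 bits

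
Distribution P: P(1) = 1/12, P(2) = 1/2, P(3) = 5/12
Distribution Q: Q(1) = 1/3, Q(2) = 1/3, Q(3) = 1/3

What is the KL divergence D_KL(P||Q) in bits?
0.2600 bits

D_KL(P||Q) = Σ P(x) log₂(P(x)/Q(x))

Computing term by term:
  P(1)·log₂(P(1)/Q(1)) = (1/12)·log₂((1/12)/(1/3)) = -0.16667
  P(2)·log₂(P(2)/Q(2)) = (1/2)·log₂((1/2)/(1/3)) = 0.29248
  P(3)·log₂(P(3)/Q(3)) = (5/12)·log₂((5/12)/(1/3)) = 0.13414

D_KL(P||Q) = -0.16667 + 0.29248 + 0.13414 = 0.25995 ≈ 0.2600 bits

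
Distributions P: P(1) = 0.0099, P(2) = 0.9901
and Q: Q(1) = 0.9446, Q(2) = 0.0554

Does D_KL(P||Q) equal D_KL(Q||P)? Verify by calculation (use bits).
D_KL(P||Q) = 4.0533 bits, D_KL(Q||P) = 5.9814 bits. No — D_KL(P||Q) ≠ D_KL(Q||P) for this pair.

D_KL(P||Q) = Σ P(x) log₂(P(x)/Q(x))

Computing term by term:
  P(1)·log₂(P(1)/Q(1)) = 0.0099·log₂(0.0099/0.9446) = -0.06510
  P(2)·log₂(P(2)/Q(2)) = 0.9901·log₂(0.9901/0.0554) = 4.11844

D_KL(P||Q) = -0.06510 + 4.11844 = 4.05334 ≈ 4.0533 bits

D_KL(Q||P) = Σ Q(x) log₂(Q(x)/P(x))

Computing term by term:
  Q(1)·log₂(Q(1)/P(1)) = 0.9446·log₂(0.9446/0.0099) = 6.21181
  Q(2)·log₂(Q(2)/P(2)) = 0.0554·log₂(0.0554/0.9901) = -0.23044

D_KL(Q||P) = 6.21181 - 0.23044 = 5.98137 ≈ 5.9814 bits

These are NOT equal (difference: 1.9281 bits). KL divergence is asymmetric: D_KL(P||Q) ≠ D_KL(Q||P) in general.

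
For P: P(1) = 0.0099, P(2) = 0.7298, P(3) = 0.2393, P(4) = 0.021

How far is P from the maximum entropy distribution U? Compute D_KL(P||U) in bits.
0.9917 bits

U(i) = 1/4 for all i

D_KL(P||U) = Σ P(x) log₂(P(x) / (1/4))
           = Σ P(x) log₂(P(x)) + log₂(4)
           = log₂(4) - H(P)

H(P) = -Σ P(x) log₂(P(x)):
  -P(1)·log₂(P(1)) = -(0.0099)·log₂(0.0099) = 0.06592
  -P(2)·log₂(P(2)) = -(0.7298)·log₂(0.7298) = 0.33164
  -P(3)·log₂(P(3)) = -(0.2393)·log₂(0.2393) = 0.49370
  -P(4)·log₂(P(4)) = -(0.021)·log₂(0.021) = 0.11704
H(P) = 0.06592 + 0.33164 + 0.49370 + 0.11704 = 1.00830 bits

log₂(4) = 2.00000 bits

D_KL(P||U) = 2.00000 - 1.00830 = 0.99170 ≈ 0.9917 bits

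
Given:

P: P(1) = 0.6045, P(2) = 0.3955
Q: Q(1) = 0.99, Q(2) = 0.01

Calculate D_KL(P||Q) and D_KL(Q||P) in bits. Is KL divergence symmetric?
D_KL(P||Q) = 1.6682 bits, D_KL(Q||P) = 0.6515 bits. No, KL divergence is not symmetric.

D_KL(P||Q) = Σ P(x) log₂(P(x)/Q(x))

Computing term by term:
  P(1)·log₂(P(1)/Q(1)) = 0.6045·log₂(0.6045/0.99) = -0.43021
  P(2)·log₂(P(2)/Q(2)) = 0.3955·log₂(0.3955/0.01) = 2.09837

D_KL(P||Q) = -0.43021 + 2.09837 = 1.66816 ≈ 1.6682 bits

D_KL(Q||P) = Σ Q(x) log₂(Q(x)/P(x))

Computing term by term:
  Q(1)·log₂(Q(1)/P(1)) = 0.99·log₂(0.99/0.6045) = 0.70457
  Q(2)·log₂(Q(2)/P(2)) = 0.01·log₂(0.01/0.3955) = -0.05306

D_KL(Q||P) = 0.70457 - 0.05306 = 0.65151 ≈ 0.6515 bits

These are NOT equal (difference: 1.0167 bits). KL divergence is asymmetric: D_KL(P||Q) ≠ D_KL(Q||P) in general.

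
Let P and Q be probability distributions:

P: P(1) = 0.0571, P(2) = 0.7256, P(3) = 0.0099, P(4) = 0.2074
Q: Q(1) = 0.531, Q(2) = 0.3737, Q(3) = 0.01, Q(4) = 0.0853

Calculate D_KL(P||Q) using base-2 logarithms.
0.7766 bits

D_KL(P||Q) = Σ P(x) log₂(P(x)/Q(x))

Computing term by term:
  P(1)·log₂(P(1)/Q(1)) = 0.0571·log₂(0.0571/0.531) = -0.18370
  P(2)·log₂(P(2)/Q(2)) = 0.7256·log₂(0.7256/0.3737) = 0.69461
  P(3)·log₂(P(3)/Q(3)) = 0.0099·log₂(0.0099/0.01) = -0.00014
  P(4)·log₂(P(4)/Q(4)) = 0.2074·log₂(0.2074/0.0853) = 0.26584

D_KL(P||Q) = -0.18370 + 0.69461 - 0.00014 + 0.26584 = 0.77661 ≈ 0.7766 bits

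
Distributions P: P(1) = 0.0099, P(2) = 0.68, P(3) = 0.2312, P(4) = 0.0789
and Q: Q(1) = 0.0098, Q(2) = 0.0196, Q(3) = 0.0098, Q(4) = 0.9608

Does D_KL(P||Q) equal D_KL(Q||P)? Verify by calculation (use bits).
D_KL(P||Q) = 4.2492 bits, D_KL(Q||P) = 3.3197 bits. No — D_KL(P||Q) ≠ D_KL(Q||P) for this pair.

D_KL(P||Q) = Σ P(x) log₂(P(x)/Q(x))

Computing term by term:
  P(1)·log₂(P(1)/Q(1)) = 0.0099·log₂(0.0099/0.0098) = 0.00015
  P(2)·log₂(P(2)/Q(2)) = 0.68·log₂(0.68/0.0196) = 3.47929
  P(3)·log₂(P(3)/Q(3)) = 0.2312·log₂(0.2312/0.0098) = 1.05432
  P(4)·log₂(P(4)/Q(4)) = 0.0789·log₂(0.0789/0.9608) = -0.28452

D_KL(P||Q) = 0.00015 + 3.47929 + 1.05432 - 0.28452 = 4.24924 ≈ 4.2492 bits

D_KL(Q||P) = Σ Q(x) log₂(Q(x)/P(x))

Computing term by term:
  Q(1)·log₂(Q(1)/P(1)) = 0.0098·log₂(0.0098/0.0099) = -0.00014
  Q(2)·log₂(Q(2)/P(2)) = 0.0196·log₂(0.0196/0.68) = -0.10029
  Q(3)·log₂(Q(3)/P(3)) = 0.0098·log₂(0.0098/0.2312) = -0.04469
  Q(4)·log₂(Q(4)/P(4)) = 0.9608·log₂(0.9608/0.0789) = 3.46478

D_KL(Q||P) = -0.00014 - 0.10029 - 0.04469 + 3.46478 = 3.31966 ≈ 3.3197 bits

These are NOT equal (difference: 0.9295 bits). KL divergence is asymmetric: D_KL(P||Q) ≠ D_KL(Q||P) in general.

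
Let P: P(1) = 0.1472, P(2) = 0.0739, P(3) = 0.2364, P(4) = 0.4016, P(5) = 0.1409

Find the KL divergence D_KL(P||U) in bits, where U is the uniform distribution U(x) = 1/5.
0.2185 bits

U(i) = 1/5 for all i

D_KL(P||U) = Σ P(x) log₂(P(x) / (1/5))
           = Σ P(x) log₂(P(x)) + log₂(5)
           = log₂(5) - H(P)

H(P) = -Σ P(x) log₂(P(x)):
  -P(1)·log₂(P(1)) = -(0.1472)·log₂(0.1472) = 0.40688
  -P(2)·log₂(P(2)) = -(0.0739)·log₂(0.0739) = 0.27774
  -P(3)·log₂(P(3)) = -(0.2364)·log₂(0.2364) = 0.49188
  -P(4)·log₂(P(4)) = -(0.4016)·log₂(0.4016) = 0.52857
  -P(5)·log₂(P(5)) = -(0.1409)·log₂(0.1409) = 0.39836
H(P) = 0.40688 + 0.27774 + 0.49188 + 0.52857 + 0.39836 = 2.10343 bits

log₂(5) = 2.32193 bits

D_KL(P||U) = 2.32193 - 2.10343 = 0.21850 ≈ 0.2185 bits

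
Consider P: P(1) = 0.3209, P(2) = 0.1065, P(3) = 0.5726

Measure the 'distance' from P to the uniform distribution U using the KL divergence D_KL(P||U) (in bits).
0.2540 bits

U(i) = 1/3 for all i

D_KL(P||U) = Σ P(x) log₂(P(x) / (1/3))
           = Σ P(x) log₂(P(x)) + log₂(3)
           = log₂(3) - H(P)

H(P) = -Σ P(x) log₂(P(x)):
  -P(1)·log₂(P(1)) = -(0.3209)·log₂(0.3209) = 0.52621
  -P(2)·log₂(P(2)) = -(0.1065)·log₂(0.1065) = 0.34411
  -P(3)·log₂(P(3)) = -(0.5726)·log₂(0.5726) = 0.46060
H(P) = 0.52621 + 0.34411 + 0.46060 = 1.33092 bits

log₂(3) = 1.58496 bits

D_KL(P||U) = 1.58496 - 1.33092 = 0.25404 ≈ 0.2540 bits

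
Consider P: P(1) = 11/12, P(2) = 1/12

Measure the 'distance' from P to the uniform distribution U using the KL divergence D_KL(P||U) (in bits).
0.5862 bits

U(i) = 1/2 for all i

D_KL(P||U) = Σ P(x) log₂(P(x) / (1/2))
           = Σ P(x) log₂(P(x)) + log₂(2)
           = log₂(2) - H(P)

H(P) = -Σ P(x) log₂(P(x)):
  -P(1)·log₂(P(1)) = -(11/12)·log₂(11/12) = 0.11507
  -P(2)·log₂(P(2)) = -(1/12)·log₂(1/12) = 0.29875
H(P) = 0.11507 + 0.29875 = 0.41382 bits

log₂(2) = 1.00000 bits

D_KL(P||U) = 1.00000 - 0.41382 = 0.58618 ≈ 0.5862 bits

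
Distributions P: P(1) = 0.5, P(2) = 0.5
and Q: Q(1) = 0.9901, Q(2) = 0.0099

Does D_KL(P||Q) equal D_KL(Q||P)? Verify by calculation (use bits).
D_KL(P||Q) = 2.3364 bits, D_KL(Q||P) = 0.9199 bits. No — D_KL(P||Q) ≠ D_KL(Q||P) for this pair.

D_KL(P||Q) = Σ P(x) log₂(P(x)/Q(x))

Computing term by term:
  P(1)·log₂(P(1)/Q(1)) = 0.5·log₂(0.5/0.9901) = -0.49282
  P(2)·log₂(P(2)/Q(2)) = 0.5·log₂(0.5/0.0099) = 2.82918

D_KL(P||Q) = -0.49282 + 2.82918 = 2.33636 ≈ 2.3364 bits

D_KL(Q||P) = Σ Q(x) log₂(Q(x)/P(x))

Computing term by term:
  Q(1)·log₂(Q(1)/P(1)) = 0.9901·log₂(0.9901/0.5) = 0.97589
  Q(2)·log₂(Q(2)/P(2)) = 0.0099·log₂(0.0099/0.5) = -0.05602

D_KL(Q||P) = 0.97589 - 0.05602 = 0.91987 ≈ 0.9199 bits

These are NOT equal (difference: 1.4165 bits). KL divergence is asymmetric: D_KL(P||Q) ≠ D_KL(Q||P) in general.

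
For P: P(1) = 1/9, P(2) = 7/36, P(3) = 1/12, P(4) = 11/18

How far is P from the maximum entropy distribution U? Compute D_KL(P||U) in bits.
0.4555 bits

U(i) = 1/4 for all i

D_KL(P||U) = Σ P(x) log₂(P(x) / (1/4))
           = Σ P(x) log₂(P(x)) + log₂(4)
           = log₂(4) - H(P)

H(P) = -Σ P(x) log₂(P(x)):
  -P(1)·log₂(P(1)) = -(1/9)·log₂(1/9) = 0.35221
  -P(2)·log₂(P(2)) = -(7/36)·log₂(7/36) = 0.45939
  -P(3)·log₂(P(3)) = -(1/12)·log₂(1/12) = 0.29875
  -P(4)·log₂(P(4)) = -(11/18)·log₂(11/18) = 0.43419
H(P) = 0.35221 + 0.45939 + 0.29875 + 0.43419 = 1.54454 bits

log₂(4) = 2.00000 bits

D_KL(P||U) = 2.00000 - 1.54454 = 0.45546 ≈ 0.4555 bits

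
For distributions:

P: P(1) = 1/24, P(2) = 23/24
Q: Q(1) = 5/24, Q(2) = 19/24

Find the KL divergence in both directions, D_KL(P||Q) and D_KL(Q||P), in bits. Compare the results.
D_KL(P||Q) = 0.1674 bits, D_KL(Q||P) = 0.2655 bits. D_KL(Q||P) is larger than D_KL(P||Q) by 0.0981 bits; the two directions differ.

D_KL(P||Q) = Σ P(x) log₂(P(x)/Q(x))

Computing term by term:
  P(1)·log₂(P(1)/Q(1)) = (1/24)·log₂((1/24)/(5/24)) = -0.09675
  P(2)·log₂(P(2)/Q(2)) = (23/24)·log₂((23/24)/(19/24)) = 0.26415

D_KL(P||Q) = -0.09675 + 0.26415 = 0.16740 ≈ 0.1674 bits

D_KL(Q||P) = Σ Q(x) log₂(Q(x)/P(x))

Computing term by term:
  Q(1)·log₂(Q(1)/P(1)) = (5/24)·log₂((5/24)/(1/24)) = 0.48374
  Q(2)·log₂(Q(2)/P(2)) = (19/24)·log₂((19/24)/(23/24)) = -0.21821

D_KL(Q||P) = 0.48374 - 0.21821 = 0.26553 ≈ 0.2655 bits

These are NOT equal (difference: 0.0981 bits). KL divergence is asymmetric: D_KL(P||Q) ≠ D_KL(Q||P) in general.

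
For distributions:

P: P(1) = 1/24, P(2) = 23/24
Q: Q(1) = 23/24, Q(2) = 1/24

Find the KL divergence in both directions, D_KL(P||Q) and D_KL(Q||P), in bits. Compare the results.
D_KL(P||Q) = 4.1466 bits, D_KL(Q||P) = 4.1466 bits. The two directions give exactly the same value for this pair.

D_KL(P||Q) = Σ P(x) log₂(P(x)/Q(x))

Computing term by term:
  P(1)·log₂(P(1)/Q(1)) = (1/24)·log₂((1/24)/(23/24)) = -0.18848
  P(2)·log₂(P(2)/Q(2)) = (23/24)·log₂((23/24)/(1/24)) = 4.33508

D_KL(P||Q) = -0.18848 + 4.33508 = 4.14660 ≈ 4.1466 bits

D_KL(Q||P) = Σ Q(x) log₂(Q(x)/P(x))

Computing term by term:
  Q(1)·log₂(Q(1)/P(1)) = (23/24)·log₂((23/24)/(1/24)) = 4.33508
  Q(2)·log₂(Q(2)/P(2)) = (1/24)·log₂((1/24)/(23/24)) = -0.18848

D_KL(Q||P) = 4.33508 - 0.18848 = 4.14660 ≈ 4.1466 bits

These ARE equal here. Q is P with outcomes relabeled (Q(1) = P(2), Q(2) = P(1)) by a relabeling that is its own inverse, so the two sums contain exactly the same terms in a different order. This is a special case — KL divergence is not symmetric in general: D_KL(P||Q) ≠ D_KL(Q||P) for most P, Q.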